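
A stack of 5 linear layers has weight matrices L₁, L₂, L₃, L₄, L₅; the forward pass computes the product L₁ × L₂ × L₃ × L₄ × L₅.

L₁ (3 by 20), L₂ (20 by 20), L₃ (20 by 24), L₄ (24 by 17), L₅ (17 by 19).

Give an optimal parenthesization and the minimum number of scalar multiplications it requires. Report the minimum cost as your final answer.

4833

Adjacent pairs: L₁L₂ = 3·20·20 = 1200; L₂L₃ = 20·20·24 = 9600; L₃L₄ = 20·24·17 = 8160; L₄L₅ = 24·17·19 = 7752.
Length 3: L₁..L₃: k=1: 0+9600+3·20·24=11040; k=2: 1200+0+3·20·24=2640 → min 2640 | L₂..L₄: k=2: 0+8160+20·20·17=14960; k=3: 9600+0+20·24·17=17760 → min 14960 | L₃..L₅: k=3: 0+7752+20·24·19=16872; k=4: 8160+0+20·17·19=14620 → min 14620.
Length 4: L₁..L₄: k=1: 0+14960+3·20·17=15980; k=2: 1200+8160+3·20·17=10380; k=3: 2640+0+3·24·17=3864 → min 3864 | L₂..L₅: k=2: 0+14620+20·20·19=22220; k=3: 9600+7752+20·24·19=26472; k=4: 14960+0+20·17·19=21420 → min 21420.
Length 5: L₁..L₅: k=1: 0+21420+3·20·19=22560; k=2: 1200+14620+3·20·19=16960; k=3: 2640+7752+3·24·19=11760; k=4: 3864+0+3·17·19=4833 → min 4833.
Optimal parenthesization: ((((L₁ × L₂) × L₃) × L₄) × L₅) with cost 4833.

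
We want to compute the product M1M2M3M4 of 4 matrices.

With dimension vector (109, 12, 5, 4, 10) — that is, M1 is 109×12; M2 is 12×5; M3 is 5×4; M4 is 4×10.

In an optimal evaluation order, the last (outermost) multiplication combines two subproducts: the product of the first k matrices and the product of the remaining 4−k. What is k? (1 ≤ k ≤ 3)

Adjacent pairs: M1M2 = 109·12·5 = 6540; M2M3 = 12·5·4 = 240; M3M4 = 5·4·10 = 200.
Length 3: M1..M3: k=1: 0+240+109·12·4=5472; k=2: 6540+0+109·5·4=8720 → min 5472 | M2..M4: k=2: 0+200+12·5·10=800; k=3: 240+0+12·4·10=720 → min 720.
Top-level splits: k=1: (M1..M1)·(M2..M4) → 0+720+109·12·10 = 13800; k=2: (M1..M2)·(M3..M4) → 6540+200+109·5·10 = 12190; k=3: (M1..M3)·(M4..M4) → 5472+0+109·4·10 = 9832.
Best split is after M3, i.e. k = 3.

3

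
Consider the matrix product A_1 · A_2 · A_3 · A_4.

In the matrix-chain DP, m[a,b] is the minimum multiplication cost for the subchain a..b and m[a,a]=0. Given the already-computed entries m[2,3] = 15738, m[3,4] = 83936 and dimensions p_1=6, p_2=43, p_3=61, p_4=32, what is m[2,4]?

27450

m[2,4] = min over k∈[2,3] of m[2,k]+m[k+1,4]+p_{1}·p_k·p_{4}.
k=2: 0 + 83936 + 6·43·32 = 92192; k=3: 15738 + 0 + 6·61·32 = 27450.
Minimum: 27450 at k=3.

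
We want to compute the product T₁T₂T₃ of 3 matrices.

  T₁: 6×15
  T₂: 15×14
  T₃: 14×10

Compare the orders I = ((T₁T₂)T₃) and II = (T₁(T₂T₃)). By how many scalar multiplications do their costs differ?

Order I = ((T₁T₂)T₃): (T₁T₂): 6×15 by 15×14 → 6×14, cost 6·15·14 = 1260; ((T₁T₂)T₃): 6×14 by 14×10 → 6×10, cost 6·14·10 = 840; cumulative 2100. Total 2100.
Order II = (T₁(T₂T₃)): (T₂T₃): 15×14 by 14×10 → 15×10, cost 15·14·10 = 2100; (T₁(T₂T₃)): 6×15 by 15×10 → 6×10, cost 6·15·10 = 900; cumulative 3000. Total 3000.
Difference: |2100 − 3000| = 900.

900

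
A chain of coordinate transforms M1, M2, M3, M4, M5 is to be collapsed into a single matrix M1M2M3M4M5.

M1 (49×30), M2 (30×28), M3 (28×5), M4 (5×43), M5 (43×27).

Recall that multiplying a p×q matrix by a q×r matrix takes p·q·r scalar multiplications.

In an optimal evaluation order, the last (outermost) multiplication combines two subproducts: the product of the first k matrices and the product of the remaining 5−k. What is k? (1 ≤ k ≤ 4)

3

Adjacent pairs: M1M2 = 49·30·28 = 41160; M2M3 = 30·28·5 = 4200; M3M4 = 28·5·43 = 6020; M4M5 = 5·43·27 = 5805.
Length 3: M1..M3: k=1: 0+4200+49·30·5=11550; k=2: 41160+0+49·28·5=48020 → min 11550 | M2..M4: k=2: 0+6020+30·28·43=42140; k=3: 4200+0+30·5·43=10650 → min 10650 | M3..M5: k=3: 0+5805+28·5·27=9585; k=4: 6020+0+28·43·27=38528 → min 9585.
Length 4: M1..M4: k=1: 0+10650+49·30·43=73860; k=2: 41160+6020+49·28·43=106176; k=3: 11550+0+49·5·43=22085 → min 22085 | M2..M5: k=2: 0+9585+30·28·27=32265; k=3: 4200+5805+30·5·27=14055; k=4: 10650+0+30·43·27=45480 → min 14055.
Top-level splits: k=1: (M1..M1)·(M2..M5) → 0+14055+49·30·27 = 53745; k=2: (M1..M2)·(M3..M5) → 41160+9585+49·28·27 = 87789; k=3: (M1..M3)·(M4..M5) → 11550+5805+49·5·27 = 23970; k=4: (M1..M4)·(M5..M5) → 22085+0+49·43·27 = 78974.
Best split is after M3, i.e. k = 3.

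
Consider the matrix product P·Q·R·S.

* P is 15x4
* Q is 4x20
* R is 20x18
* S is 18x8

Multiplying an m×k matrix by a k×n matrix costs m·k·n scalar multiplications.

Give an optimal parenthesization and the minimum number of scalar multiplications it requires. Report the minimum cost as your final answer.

2496

Adjacent pairs: PQ = 15·4·20 = 1200; QR = 4·20·18 = 1440; RS = 20·18·8 = 2880.
Length 3: P..R: k=1: 0+1440+15·4·18=2520; k=2: 1200+0+15·20·18=6600 → min 2520 | Q..S: k=2: 0+2880+4·20·8=3520; k=3: 1440+0+4·18·8=2016 → min 2016.
Length 4: P..S: k=1: 0+2016+15·4·8=2496; k=2: 1200+2880+15·20·8=6480; k=3: 2520+0+15·18·8=4680 → min 2496.
Optimal parenthesization: (P·((Q·R)·S)) with cost 2496.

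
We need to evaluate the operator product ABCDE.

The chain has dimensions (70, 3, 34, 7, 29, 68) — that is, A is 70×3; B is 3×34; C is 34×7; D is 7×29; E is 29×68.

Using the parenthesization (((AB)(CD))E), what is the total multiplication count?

(AB): 70×3 by 3×34 → 70×34, cost 70·3·34 = 7140
(CD): 34×7 by 7×29 → 34×29, cost 34·7·29 = 6902
((AB)(CD)): 70×34 by 34×29 → 70×29, cost 70·34·29 = 69020; cumulative 83062
(((AB)(CD))E): 70×29 by 29×68 → 70×68, cost 70·29·68 = 138040; cumulative 221102
Total: 221102 scalar multiplications.

221102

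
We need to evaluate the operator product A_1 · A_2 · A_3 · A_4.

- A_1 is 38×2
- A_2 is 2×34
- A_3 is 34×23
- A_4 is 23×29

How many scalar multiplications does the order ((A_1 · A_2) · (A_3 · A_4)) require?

62730

(A_1 · A_2): 38×2 by 2×34 → 38×34, cost 38·2·34 = 2584
(A_3 · A_4): 34×23 by 23×29 → 34×29, cost 34·23·29 = 22678
((A_1 · A_2) · (A_3 · A_4)): 38×34 by 34×29 → 38×29, cost 38·34·29 = 37468; cumulative 62730
Total: 62730 scalar multiplications.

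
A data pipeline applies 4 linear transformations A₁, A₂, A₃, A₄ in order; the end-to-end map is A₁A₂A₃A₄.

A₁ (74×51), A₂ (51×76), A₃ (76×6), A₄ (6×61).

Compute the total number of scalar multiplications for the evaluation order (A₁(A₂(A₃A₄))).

(A₃A₄): 76×6 by 6×61 → 76×61, cost 76·6·61 = 27816
(A₂(A₃A₄)): 51×76 by 76×61 → 51×61, cost 51·76·61 = 236436; cumulative 264252
(A₁(A₂(A₃A₄))): 74×51 by 51×61 → 74×61, cost 74·51·61 = 230214; cumulative 494466
Total: 494466 scalar multiplications.

494466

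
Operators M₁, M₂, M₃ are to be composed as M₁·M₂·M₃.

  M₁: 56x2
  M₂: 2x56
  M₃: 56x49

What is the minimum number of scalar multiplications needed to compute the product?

Order (M₁·(M₂·M₃)): (M₂·M₃): 2×56 by 56×49 → 2×49, cost 2·56·49 = 5488; (M₁·(M₂·M₃)): 56×2 by 2×49 → 56×49, cost 56·2·49 = 5488; cumulative 10976. Total 10976.
Order ((M₁·M₂)·M₃): (M₁·M₂): 56×2 by 2×56 → 56×56, cost 56·2·56 = 6272; ((M₁·M₂)·M₃): 56×56 by 56×49 → 56×49, cost 56·56·49 = 153664; cumulative 159936. Total 159936.
Minimum: 10976.

10976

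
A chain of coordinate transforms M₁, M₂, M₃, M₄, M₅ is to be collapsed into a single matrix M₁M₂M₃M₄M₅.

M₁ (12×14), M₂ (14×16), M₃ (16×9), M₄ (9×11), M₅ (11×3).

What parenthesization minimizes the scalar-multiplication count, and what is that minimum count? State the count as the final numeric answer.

1905

Adjacent pairs: M₁M₂ = 12·14·16 = 2688; M₂M₃ = 14·16·9 = 2016; M₃M₄ = 16·9·11 = 1584; M₄M₅ = 9·11·3 = 297.
Length 3: M₁..M₃: k=1: 0+2016+12·14·9=3528; k=2: 2688+0+12·16·9=4416 → min 3528 | M₂..M₄: k=2: 0+1584+14·16·11=4048; k=3: 2016+0+14·9·11=3402 → min 3402 | M₃..M₅: k=3: 0+297+16·9·3=729; k=4: 1584+0+16·11·3=2112 → min 729.
Length 4: M₁..M₄: k=1: 0+3402+12·14·11=5250; k=2: 2688+1584+12·16·11=6384; k=3: 3528+0+12·9·11=4716 → min 4716 | M₂..M₅: k=2: 0+729+14·16·3=1401; k=3: 2016+297+14·9·3=2691; k=4: 3402+0+14·11·3=3864 → min 1401.
Length 5: M₁..M₅: k=1: 0+1401+12·14·3=1905; k=2: 2688+729+12·16·3=3993; k=3: 3528+297+12·9·3=4149; k=4: 4716+0+12·11·3=5112 → min 1905.
Optimal parenthesization: (M₁(M₂(M₃(M₄M₅)))) with cost 1905.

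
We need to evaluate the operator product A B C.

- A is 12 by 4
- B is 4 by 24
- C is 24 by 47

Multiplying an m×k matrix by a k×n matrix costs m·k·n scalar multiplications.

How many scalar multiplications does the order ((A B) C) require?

(A B): 12×4 by 4×24 → 12×24, cost 12·4·24 = 1152
((A B) C): 12×24 by 24×47 → 12×47, cost 12·24·47 = 13536; cumulative 14688
Total: 14688 scalar multiplications.

14688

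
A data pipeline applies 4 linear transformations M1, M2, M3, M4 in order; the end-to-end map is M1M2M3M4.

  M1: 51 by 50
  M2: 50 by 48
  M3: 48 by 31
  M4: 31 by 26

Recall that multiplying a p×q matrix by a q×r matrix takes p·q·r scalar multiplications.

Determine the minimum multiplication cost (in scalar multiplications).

167388

Adjacent pairs: M1M2 = 51·50·48 = 122400; M2M3 = 50·48·31 = 74400; M3M4 = 48·31·26 = 38688.
Length 3: M1..M3: k=1: 0+74400+51·50·31=153450; k=2: 122400+0+51·48·31=198288 → min 153450 | M2..M4: k=2: 0+38688+50·48·26=101088; k=3: 74400+0+50·31·26=114700 → min 101088.
Length 4: M1..M4: k=1: 0+101088+51·50·26=167388; k=2: 122400+38688+51·48·26=224736; k=3: 153450+0+51·31·26=194556 → min 167388.
Optimal order: (M1(M2(M3M4))) with cost 167388.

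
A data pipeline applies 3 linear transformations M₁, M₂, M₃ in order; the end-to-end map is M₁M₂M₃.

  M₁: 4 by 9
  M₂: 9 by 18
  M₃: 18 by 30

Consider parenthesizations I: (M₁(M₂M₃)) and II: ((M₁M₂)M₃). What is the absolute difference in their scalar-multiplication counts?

3132

Order I = (M₁(M₂M₃)): (M₂M₃): 9×18 by 18×30 → 9×30, cost 9·18·30 = 4860; (M₁(M₂M₃)): 4×9 by 9×30 → 4×30, cost 4·9·30 = 1080; cumulative 5940. Total 5940.
Order II = ((M₁M₂)M₃): (M₁M₂): 4×9 by 9×18 → 4×18, cost 4·9·18 = 648; ((M₁M₂)M₃): 4×18 by 18×30 → 4×30, cost 4·18·30 = 2160; cumulative 2808. Total 2808.
Difference: |5940 − 2808| = 3132.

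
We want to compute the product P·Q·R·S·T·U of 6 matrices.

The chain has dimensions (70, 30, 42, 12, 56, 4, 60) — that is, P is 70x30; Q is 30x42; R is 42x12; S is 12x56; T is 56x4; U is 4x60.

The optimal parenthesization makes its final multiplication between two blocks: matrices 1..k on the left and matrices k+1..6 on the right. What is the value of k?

5

Adjacent pairs: PQ = 70·30·42 = 88200; QR = 30·42·12 = 15120; RS = 42·12·56 = 28224; ST = 12·56·4 = 2688; TU = 56·4·60 = 13440.
Length 3: P..R: k=1: 0+15120+70·30·12=40320; k=2: 88200+0+70·42·12=123480 → min 40320 | Q..S: k=2: 0+28224+30·42·56=98784; k=3: 15120+0+30·12·56=35280 → min 35280 | R..T: k=3: 0+2688+42·12·4=4704; k=4: 28224+0+42·56·4=37632 → min 4704 | S..U: k=4: 0+13440+12·56·60=53760; k=5: 2688+0+12·4·60=5568 → min 5568.
Length 4: P..S: k=1: 0+35280+70·30·56=152880; k=2: 88200+28224+70·42·56=281064; k=3: 40320+0+70·12·56=87360 → min 87360 | Q..T: k=2: 0+4704+30·42·4=9744; k=3: 15120+2688+30·12·4=19248; k=4: 35280+0+30·56·4=42000 → min 9744 | R..U: k=3: 0+5568+42·12·60=35808; k=4: 28224+13440+42·56·60=182784; k=5: 4704+0+42·4·60=14784 → min 14784.
Length 5: P..T: k=1: 0+9744+70·30·4=18144; k=2: 88200+4704+70·42·4=104664; k=3: 40320+2688+70·12·4=46368; k=4: 87360+0+70·56·4=103040 → min 18144 | Q..U: k=2: 0+14784+30·42·60=90384; k=3: 15120+5568+30·12·60=42288; k=4: 35280+13440+30·56·60=149520; k=5: 9744+0+30·4·60=16944 → min 16944.
Top-level splits: k=1: (P..P)·(Q..U) → 0+16944+70·30·60 = 142944; k=2: (P..Q)·(R..U) → 88200+14784+70·42·60 = 279384; k=3: (P..R)·(S..U) → 40320+5568+70·12·60 = 96288; k=4: (P..S)·(T..U) → 87360+13440+70·56·60 = 336000; k=5: (P..T)·(U..U) → 18144+0+70·4·60 = 34944.
Best split is after T, i.e. k = 5.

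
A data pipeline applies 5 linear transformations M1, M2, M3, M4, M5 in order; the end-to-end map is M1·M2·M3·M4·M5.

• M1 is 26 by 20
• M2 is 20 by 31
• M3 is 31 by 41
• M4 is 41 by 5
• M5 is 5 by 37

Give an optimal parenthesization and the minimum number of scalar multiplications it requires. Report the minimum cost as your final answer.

Adjacent pairs: M1M2 = 26·20·31 = 16120; M2M3 = 20·31·41 = 25420; M3M4 = 31·41·5 = 6355; M4M5 = 41·5·37 = 7585.
Length 3: M1..M3: k=1: 0+25420+26·20·41=46740; k=2: 16120+0+26·31·41=49166 → min 46740 | M2..M4: k=2: 0+6355+20·31·5=9455; k=3: 25420+0+20·41·5=29520 → min 9455 | M3..M5: k=3: 0+7585+31·41·37=54612; k=4: 6355+0+31·5·37=12090 → min 12090.
Length 4: M1..M4: k=1: 0+9455+26·20·5=12055; k=2: 16120+6355+26·31·5=26505; k=3: 46740+0+26·41·5=52070 → min 12055 | M2..M5: k=2: 0+12090+20·31·37=35030; k=3: 25420+7585+20·41·37=63345; k=4: 9455+0+20·5·37=13155 → min 13155.
Length 5: M1..M5: k=1: 0+13155+26·20·37=32395; k=2: 16120+12090+26·31·37=58032; k=3: 46740+7585+26·41·37=93767; k=4: 12055+0+26·5·37=16865 → min 16865.
Optimal parenthesization: ((M1·(M2·(M3·M4)))·M5) with cost 16865.

16865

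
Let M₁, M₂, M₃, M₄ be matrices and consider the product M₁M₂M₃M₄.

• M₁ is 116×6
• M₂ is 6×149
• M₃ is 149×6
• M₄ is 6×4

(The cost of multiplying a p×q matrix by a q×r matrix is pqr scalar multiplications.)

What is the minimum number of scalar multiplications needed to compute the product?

Adjacent pairs: M₁M₂ = 116·6·149 = 103704; M₂M₃ = 6·149·6 = 5364; M₃M₄ = 149·6·4 = 3576.
Length 3: M₁..M₃: k=1: 0+5364+116·6·6=9540; k=2: 103704+0+116·149·6=207408 → min 9540 | M₂..M₄: k=2: 0+3576+6·149·4=7152; k=3: 5364+0+6·6·4=5508 → min 5508.
Length 4: M₁..M₄: k=1: 0+5508+116·6·4=8292; k=2: 103704+3576+116·149·4=176416; k=3: 9540+0+116·6·4=12324 → min 8292.
Optimal order: (M₁((M₂M₃)M₄)) with cost 8292.

8292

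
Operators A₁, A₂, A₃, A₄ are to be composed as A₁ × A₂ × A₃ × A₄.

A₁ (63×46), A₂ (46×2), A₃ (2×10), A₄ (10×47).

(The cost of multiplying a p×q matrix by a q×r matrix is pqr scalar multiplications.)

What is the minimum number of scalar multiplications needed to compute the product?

12658

Adjacent pairs: A₁A₂ = 63·46·2 = 5796; A₂A₃ = 46·2·10 = 920; A₃A₄ = 2·10·47 = 940.
Length 3: A₁..A₃: k=1: 0+920+63·46·10=29900; k=2: 5796+0+63·2·10=7056 → min 7056 | A₂..A₄: k=2: 0+940+46·2·47=5264; k=3: 920+0+46·10·47=22540 → min 5264.
Length 4: A₁..A₄: k=1: 0+5264+63·46·47=141470; k=2: 5796+940+63·2·47=12658; k=3: 7056+0+63·10·47=36666 → min 12658.
Optimal order: ((A₁ × A₂) × (A₃ × A₄)) with cost 12658.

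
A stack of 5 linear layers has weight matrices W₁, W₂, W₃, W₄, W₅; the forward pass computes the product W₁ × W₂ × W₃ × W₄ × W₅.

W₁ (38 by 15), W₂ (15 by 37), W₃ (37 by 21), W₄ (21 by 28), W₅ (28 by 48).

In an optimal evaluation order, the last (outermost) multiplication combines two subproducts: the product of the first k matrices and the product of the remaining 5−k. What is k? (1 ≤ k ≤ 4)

1

Adjacent pairs: W₁W₂ = 38·15·37 = 21090; W₂W₃ = 15·37·21 = 11655; W₃W₄ = 37·21·28 = 21756; W₄W₅ = 21·28·48 = 28224.
Length 3: W₁..W₃: k=1: 0+11655+38·15·21=23625; k=2: 21090+0+38·37·21=50616 → min 23625 | W₂..W₄: k=2: 0+21756+15·37·28=37296; k=3: 11655+0+15·21·28=20475 → min 20475 | W₃..W₅: k=3: 0+28224+37·21·48=65520; k=4: 21756+0+37·28·48=71484 → min 65520.
Length 4: W₁..W₄: k=1: 0+20475+38·15·28=36435; k=2: 21090+21756+38·37·28=82214; k=3: 23625+0+38·21·28=45969 → min 36435 | W₂..W₅: k=2: 0+65520+15·37·48=92160; k=3: 11655+28224+15·21·48=54999; k=4: 20475+0+15·28·48=40635 → min 40635.
Top-level splits: k=1: (W₁..W₁)·(W₂..W₅) → 0+40635+38·15·48 = 67995; k=2: (W₁..W₂)·(W₃..W₅) → 21090+65520+38·37·48 = 154098; k=3: (W₁..W₃)·(W₄..W₅) → 23625+28224+38·21·48 = 90153; k=4: (W₁..W₄)·(W₅..W₅) → 36435+0+38·28·48 = 87507.
Best split is after W₁, i.e. k = 1.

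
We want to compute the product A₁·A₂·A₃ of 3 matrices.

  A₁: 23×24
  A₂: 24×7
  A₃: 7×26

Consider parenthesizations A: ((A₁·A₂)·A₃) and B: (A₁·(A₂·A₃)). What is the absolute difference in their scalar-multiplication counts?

10670

Order A = ((A₁·A₂)·A₃): (A₁·A₂): 23×24 by 24×7 → 23×7, cost 23·24·7 = 3864; ((A₁·A₂)·A₃): 23×7 by 7×26 → 23×26, cost 23·7·26 = 4186; cumulative 8050. Total 8050.
Order B = (A₁·(A₂·A₃)): (A₂·A₃): 24×7 by 7×26 → 24×26, cost 24·7·26 = 4368; (A₁·(A₂·A₃)): 23×24 by 24×26 → 23×26, cost 23·24·26 = 14352; cumulative 18720. Total 18720.
Difference: |8050 − 18720| = 10670.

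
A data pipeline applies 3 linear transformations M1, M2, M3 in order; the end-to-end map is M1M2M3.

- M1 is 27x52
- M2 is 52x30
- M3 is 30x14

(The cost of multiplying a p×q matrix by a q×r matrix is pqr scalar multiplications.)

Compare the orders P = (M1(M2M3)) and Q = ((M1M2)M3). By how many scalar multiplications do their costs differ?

Order P = (M1(M2M3)): (M2M3): 52×30 by 30×14 → 52×14, cost 52·30·14 = 21840; (M1(M2M3)): 27×52 by 52×14 → 27×14, cost 27·52·14 = 19656; cumulative 41496. Total 41496.
Order Q = ((M1M2)M3): (M1M2): 27×52 by 52×30 → 27×30, cost 27·52·30 = 42120; ((M1M2)M3): 27×30 by 30×14 → 27×14, cost 27·30·14 = 11340; cumulative 53460. Total 53460.
Difference: |41496 − 53460| = 11964.

11964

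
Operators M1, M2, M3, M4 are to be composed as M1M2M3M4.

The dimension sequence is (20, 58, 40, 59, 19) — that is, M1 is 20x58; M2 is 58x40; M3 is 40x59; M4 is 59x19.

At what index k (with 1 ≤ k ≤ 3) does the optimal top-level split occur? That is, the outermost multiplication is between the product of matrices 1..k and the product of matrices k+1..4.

Adjacent pairs: M1M2 = 20·58·40 = 46400; M2M3 = 58·40·59 = 136880; M3M4 = 40·59·19 = 44840.
Length 3: M1..M3: k=1: 0+136880+20·58·59=205320; k=2: 46400+0+20·40·59=93600 → min 93600 | M2..M4: k=2: 0+44840+58·40·19=88920; k=3: 136880+0+58·59·19=201898 → min 88920.
Top-level splits: k=1: (M1..M1)·(M2..M4) → 0+88920+20·58·19 = 110960; k=2: (M1..M2)·(M3..M4) → 46400+44840+20·40·19 = 106440; k=3: (M1..M3)·(M4..M4) → 93600+0+20·59·19 = 116020.
Best split is after M2, i.e. k = 2.

2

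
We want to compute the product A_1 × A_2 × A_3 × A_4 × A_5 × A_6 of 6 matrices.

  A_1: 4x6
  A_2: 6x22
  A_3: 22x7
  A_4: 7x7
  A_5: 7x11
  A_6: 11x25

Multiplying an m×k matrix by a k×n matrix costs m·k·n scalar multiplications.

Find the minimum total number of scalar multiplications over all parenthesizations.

Adjacent pairs: A_1A_2 = 4·6·22 = 528; A_2A_3 = 6·22·7 = 924; A_3A_4 = 22·7·7 = 1078; A_4A_5 = 7·7·11 = 539; A_5A_6 = 7·11·25 = 1925.
Length 3: A_1..A_3: k=1: 0+924+4·6·7=1092; k=2: 528+0+4·22·7=1144 → min 1092 | A_2..A_4: k=2: 0+1078+6·22·7=2002; k=3: 924+0+6·7·7=1218 → min 1218 | A_3..A_5: k=3: 0+539+22·7·11=2233; k=4: 1078+0+22·7·11=2772 → min 2233 | A_4..A_6: k=4: 0+1925+7·7·25=3150; k=5: 539+0+7·11·25=2464 → min 2464.
Length 4: A_1..A_4: k=1: 0+1218+4·6·7=1386; k=2: 528+1078+4·22·7=2222; k=3: 1092+0+4·7·7=1288 → min 1288 | A_2..A_5: k=2: 0+2233+6·22·11=3685; k=3: 924+539+6·7·11=1925; k=4: 1218+0+6·7·11=1680 → min 1680 | A_3..A_6: k=3: 0+2464+22·7·25=6314; k=4: 1078+1925+22·7·25=6853; k=5: 2233+0+22·11·25=8283 → min 6314.
Length 5: A_1..A_5: k=1: 0+1680+4·6·11=1944; k=2: 528+2233+4·22·11=3729; k=3: 1092+539+4·7·11=1939; k=4: 1288+0+4·7·11=1596 → min 1596 | A_2..A_6: k=2: 0+6314+6·22·25=9614; k=3: 924+2464+6·7·25=4438; k=4: 1218+1925+6·7·25=4193; k=5: 1680+0+6·11·25=3330 → min 3330.
Length 6: A_1..A_6: k=1: 0+3330+4·6·25=3930; k=2: 528+6314+4·22·25=9042; k=3: 1092+2464+4·7·25=4256; k=4: 1288+1925+4·7·25=3913; k=5: 1596+0+4·11·25=2696 → min 2696.
Optimal order: ((((A_1 × (A_2 × A_3)) × A_4) × A_5) × A_6) with cost 2696.

2696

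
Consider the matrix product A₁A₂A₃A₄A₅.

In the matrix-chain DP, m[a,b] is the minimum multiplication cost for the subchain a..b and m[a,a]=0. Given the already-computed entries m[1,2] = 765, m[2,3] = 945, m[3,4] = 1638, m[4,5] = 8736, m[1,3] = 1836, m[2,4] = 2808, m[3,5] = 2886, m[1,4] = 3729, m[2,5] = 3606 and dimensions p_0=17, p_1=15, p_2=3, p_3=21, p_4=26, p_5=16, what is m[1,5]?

4467

m[1,5] = min over k∈[1,4] of m[1,k]+m[k+1,5]+p_{0}·p_k·p_{5}.
k=1: 0 + 3606 + 17·15·16 = 7686; k=2: 765 + 2886 + 17·3·16 = 4467; k=3: 1836 + 8736 + 17·21·16 = 16284; k=4: 3729 + 0 + 17·26·16 = 10801.
Minimum: 4467 at k=2.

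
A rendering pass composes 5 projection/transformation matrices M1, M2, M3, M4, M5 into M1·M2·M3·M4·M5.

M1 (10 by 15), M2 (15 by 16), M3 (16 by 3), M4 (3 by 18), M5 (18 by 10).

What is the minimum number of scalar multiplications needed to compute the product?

2010

Adjacent pairs: M1M2 = 10·15·16 = 2400; M2M3 = 15·16·3 = 720; M3M4 = 16·3·18 = 864; M4M5 = 3·18·10 = 540.
Length 3: M1..M3: k=1: 0+720+10·15·3=1170; k=2: 2400+0+10·16·3=2880 → min 1170 | M2..M4: k=2: 0+864+15·16·18=5184; k=3: 720+0+15·3·18=1530 → min 1530 | M3..M5: k=3: 0+540+16·3·10=1020; k=4: 864+0+16·18·10=3744 → min 1020.
Length 4: M1..M4: k=1: 0+1530+10·15·18=4230; k=2: 2400+864+10·16·18=6144; k=3: 1170+0+10·3·18=1710 → min 1710 | M2..M5: k=2: 0+1020+15·16·10=3420; k=3: 720+540+15·3·10=1710; k=4: 1530+0+15·18·10=4230 → min 1710.
Length 5: M1..M5: k=1: 0+1710+10·15·10=3210; k=2: 2400+1020+10·16·10=5020; k=3: 1170+540+10·3·10=2010; k=4: 1710+0+10·18·10=3510 → min 2010.
Optimal order: ((M1·(M2·M3))·(M4·M5)) with cost 2010.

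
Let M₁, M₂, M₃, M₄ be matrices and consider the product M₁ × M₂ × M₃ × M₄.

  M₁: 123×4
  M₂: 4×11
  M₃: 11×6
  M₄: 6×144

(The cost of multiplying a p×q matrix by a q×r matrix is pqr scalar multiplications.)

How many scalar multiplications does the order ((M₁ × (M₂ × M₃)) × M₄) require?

(M₂ × M₃): 4×11 by 11×6 → 4×6, cost 4·11·6 = 264
(M₁ × (M₂ × M₃)): 123×4 by 4×6 → 123×6, cost 123·4·6 = 2952; cumulative 3216
((M₁ × (M₂ × M₃)) × M₄): 123×6 by 6×144 → 123×144, cost 123·6·144 = 106272; cumulative 109488
Total: 109488 scalar multiplications.

109488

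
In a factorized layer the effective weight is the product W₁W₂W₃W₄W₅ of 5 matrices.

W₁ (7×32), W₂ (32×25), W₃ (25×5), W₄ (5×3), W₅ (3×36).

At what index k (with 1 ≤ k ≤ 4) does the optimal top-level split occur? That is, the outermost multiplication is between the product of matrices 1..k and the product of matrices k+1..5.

4

Adjacent pairs: W₁W₂ = 7·32·25 = 5600; W₂W₃ = 32·25·5 = 4000; W₃W₄ = 25·5·3 = 375; W₄W₅ = 5·3·36 = 540.
Length 3: W₁..W₃: k=1: 0+4000+7·32·5=5120; k=2: 5600+0+7·25·5=6475 → min 5120 | W₂..W₄: k=2: 0+375+32·25·3=2775; k=3: 4000+0+32·5·3=4480 → min 2775 | W₃..W₅: k=3: 0+540+25·5·36=5040; k=4: 375+0+25·3·36=3075 → min 3075.
Length 4: W₁..W₄: k=1: 0+2775+7·32·3=3447; k=2: 5600+375+7·25·3=6500; k=3: 5120+0+7·5·3=5225 → min 3447 | W₂..W₅: k=2: 0+3075+32·25·36=31875; k=3: 4000+540+32·5·36=10300; k=4: 2775+0+32·3·36=6231 → min 6231.
Top-level splits: k=1: (W₁..W₁)·(W₂..W₅) → 0+6231+7·32·36 = 14295; k=2: (W₁..W₂)·(W₃..W₅) → 5600+3075+7·25·36 = 14975; k=3: (W₁..W₃)·(W₄..W₅) → 5120+540+7·5·36 = 6920; k=4: (W₁..W₄)·(W₅..W₅) → 3447+0+7·3·36 = 4203.
Best split is after W₄, i.e. k = 4.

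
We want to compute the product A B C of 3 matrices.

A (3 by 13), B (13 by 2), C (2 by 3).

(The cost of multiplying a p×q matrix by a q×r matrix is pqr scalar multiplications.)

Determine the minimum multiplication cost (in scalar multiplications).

Order (A (B C)): (B C): 13×2 by 2×3 → 13×3, cost 13·2·3 = 78; (A (B C)): 3×13 by 13×3 → 3×3, cost 3·13·3 = 117; cumulative 195. Total 195.
Order ((A B) C): (A B): 3×13 by 13×2 → 3×2, cost 3·13·2 = 78; ((A B) C): 3×2 by 2×3 → 3×3, cost 3·2·3 = 18; cumulative 96. Total 96.
Minimum: 96.

96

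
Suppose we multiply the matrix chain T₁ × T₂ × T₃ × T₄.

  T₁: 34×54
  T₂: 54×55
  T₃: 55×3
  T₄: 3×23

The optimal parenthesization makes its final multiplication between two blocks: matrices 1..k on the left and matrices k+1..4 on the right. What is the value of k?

3

Adjacent pairs: T₁T₂ = 34·54·55 = 100980; T₂T₃ = 54·55·3 = 8910; T₃T₄ = 55·3·23 = 3795.
Length 3: T₁..T₃: k=1: 0+8910+34·54·3=14418; k=2: 100980+0+34·55·3=106590 → min 14418 | T₂..T₄: k=2: 0+3795+54·55·23=72105; k=3: 8910+0+54·3·23=12636 → min 12636.
Top-level splits: k=1: (T₁..T₁)·(T₂..T₄) → 0+12636+34·54·23 = 54864; k=2: (T₁..T₂)·(T₃..T₄) → 100980+3795+34·55·23 = 147785; k=3: (T₁..T₃)·(T₄..T₄) → 14418+0+34·3·23 = 16764.
Best split is after T₃, i.e. k = 3.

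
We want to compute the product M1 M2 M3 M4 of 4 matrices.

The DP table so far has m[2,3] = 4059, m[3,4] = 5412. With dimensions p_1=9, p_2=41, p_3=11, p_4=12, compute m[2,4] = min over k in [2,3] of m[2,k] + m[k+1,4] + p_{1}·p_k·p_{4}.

m[2,4] = min over k∈[2,3] of m[2,k]+m[k+1,4]+p_{1}·p_k·p_{4}.
k=2: 0 + 5412 + 9·41·12 = 9840; k=3: 4059 + 0 + 9·11·12 = 5247.
Minimum: 5247 at k=3.

5247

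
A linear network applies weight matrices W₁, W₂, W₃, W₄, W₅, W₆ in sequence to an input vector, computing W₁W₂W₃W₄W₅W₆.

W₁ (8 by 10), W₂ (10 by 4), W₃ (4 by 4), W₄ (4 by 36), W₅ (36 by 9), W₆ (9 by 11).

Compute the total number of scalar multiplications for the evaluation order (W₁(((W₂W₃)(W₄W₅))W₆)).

(W₂W₃): 10×4 by 4×4 → 10×4, cost 10·4·4 = 160
(W₄W₅): 4×36 by 36×9 → 4×9, cost 4·36·9 = 1296
((W₂W₃)(W₄W₅)): 10×4 by 4×9 → 10×9, cost 10·4·9 = 360; cumulative 1816
(((W₂W₃)(W₄W₅))W₆): 10×9 by 9×11 → 10×11, cost 10·9·11 = 990; cumulative 2806
(W₁(((W₂W₃)(W₄W₅))W₆)): 8×10 by 10×11 → 8×11, cost 8·10·11 = 880; cumulative 3686
Total: 3686 scalar multiplications.

3686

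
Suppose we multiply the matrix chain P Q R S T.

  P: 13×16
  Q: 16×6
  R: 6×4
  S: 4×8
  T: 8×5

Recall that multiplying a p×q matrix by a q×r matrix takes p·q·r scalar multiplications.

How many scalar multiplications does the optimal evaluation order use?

1636

Adjacent pairs: PQ = 13·16·6 = 1248; QR = 16·6·4 = 384; RS = 6·4·8 = 192; ST = 4·8·5 = 160.
Length 3: P..R: k=1: 0+384+13·16·4=1216; k=2: 1248+0+13·6·4=1560 → min 1216 | Q..S: k=2: 0+192+16·6·8=960; k=3: 384+0+16·4·8=896 → min 896 | R..T: k=3: 0+160+6·4·5=280; k=4: 192+0+6·8·5=432 → min 280.
Length 4: P..S: k=1: 0+896+13·16·8=2560; k=2: 1248+192+13·6·8=2064; k=3: 1216+0+13·4·8=1632 → min 1632 | Q..T: k=2: 0+280+16·6·5=760; k=3: 384+160+16·4·5=864; k=4: 896+0+16·8·5=1536 → min 760.
Length 5: P..T: k=1: 0+760+13·16·5=1800; k=2: 1248+280+13·6·5=1918; k=3: 1216+160+13·4·5=1636; k=4: 1632+0+13·8·5=2152 → min 1636.
Optimal order: ((P (Q R)) (S T)) with cost 1636.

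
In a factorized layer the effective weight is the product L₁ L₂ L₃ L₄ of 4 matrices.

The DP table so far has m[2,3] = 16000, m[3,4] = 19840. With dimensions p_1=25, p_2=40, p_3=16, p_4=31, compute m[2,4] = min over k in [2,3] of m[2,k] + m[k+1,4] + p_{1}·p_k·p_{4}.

28400

m[2,4] = min over k∈[2,3] of m[2,k]+m[k+1,4]+p_{1}·p_k·p_{4}.
k=2: 0 + 19840 + 25·40·31 = 50840; k=3: 16000 + 0 + 25·16·31 = 28400.
Minimum: 28400 at k=3.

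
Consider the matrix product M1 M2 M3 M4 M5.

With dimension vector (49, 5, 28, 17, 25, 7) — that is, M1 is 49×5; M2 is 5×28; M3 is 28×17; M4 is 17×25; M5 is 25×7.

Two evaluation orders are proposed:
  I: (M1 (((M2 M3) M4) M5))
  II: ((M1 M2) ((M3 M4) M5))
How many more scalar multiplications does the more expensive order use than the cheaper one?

Order I = (M1 (((M2 M3) M4) M5)): (M2 M3): 5×28 by 28×17 → 5×17, cost 5·28·17 = 2380; ((M2 M3) M4): 5×17 by 17×25 → 5×25, cost 5·17·25 = 2125; cumulative 4505; (((M2 M3) M4) M5): 5×25 by 25×7 → 5×7, cost 5·25·7 = 875; cumulative 5380; (M1 (((M2 M3) M4) M5)): 49×5 by 5×7 → 49×7, cost 49·5·7 = 1715; cumulative 7095. Total 7095.
Order II = ((M1 M2) ((M3 M4) M5)): (M1 M2): 49×5 by 5×28 → 49×28, cost 49·5·28 = 6860; (M3 M4): 28×17 by 17×25 → 28×25, cost 28·17·25 = 11900; ((M3 M4) M5): 28×25 by 25×7 → 28×7, cost 28·25·7 = 4900; cumulative 16800; ((M1 M2) ((M3 M4) M5)): 49×28 by 28×7 → 49×7, cost 49·28·7 = 9604; cumulative 33264. Total 33264.
Difference: |7095 − 33264| = 26169.

26169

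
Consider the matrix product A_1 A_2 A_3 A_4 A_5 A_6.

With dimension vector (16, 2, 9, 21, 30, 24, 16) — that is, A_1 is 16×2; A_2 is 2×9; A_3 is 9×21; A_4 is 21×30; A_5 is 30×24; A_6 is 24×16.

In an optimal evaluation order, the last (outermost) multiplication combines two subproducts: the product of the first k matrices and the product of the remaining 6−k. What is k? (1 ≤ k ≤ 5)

Adjacent pairs: A_1A_2 = 16·2·9 = 288; A_2A_3 = 2·9·21 = 378; A_3A_4 = 9·21·30 = 5670; A_4A_5 = 21·30·24 = 15120; A_5A_6 = 30·24·16 = 11520.
Length 3: A_1..A_3: k=1: 0+378+16·2·21=1050; k=2: 288+0+16·9·21=3312 → min 1050 | A_2..A_4: k=2: 0+5670+2·9·30=6210; k=3: 378+0+2·21·30=1638 → min 1638 | A_3..A_5: k=3: 0+15120+9·21·24=19656; k=4: 5670+0+9·30·24=12150 → min 12150 | A_4..A_6: k=4: 0+11520+21·30·16=21600; k=5: 15120+0+21·24·16=23184 → min 21600.
Length 4: A_1..A_4: k=1: 0+1638+16·2·30=2598; k=2: 288+5670+16·9·30=10278; k=3: 1050+0+16·21·30=11130 → min 2598 | A_2..A_5: k=2: 0+12150+2·9·24=12582; k=3: 378+15120+2·21·24=16506; k=4: 1638+0+2·30·24=3078 → min 3078 | A_3..A_6: k=3: 0+21600+9·21·16=24624; k=4: 5670+11520+9·30·16=21510; k=5: 12150+0+9·24·16=15606 → min 15606.
Length 5: A_1..A_5: k=1: 0+3078+16·2·24=3846; k=2: 288+12150+16·9·24=15894; k=3: 1050+15120+16·21·24=24234; k=4: 2598+0+16·30·24=14118 → min 3846 | A_2..A_6: k=2: 0+15606+2·9·16=15894; k=3: 378+21600+2·21·16=22650; k=4: 1638+11520+2·30·16=14118; k=5: 3078+0+2·24·16=3846 → min 3846.
Top-level splits: k=1: (A_1..A_1)·(A_2..A_6) → 0+3846+16·2·16 = 4358; k=2: (A_1..A_2)·(A_3..A_6) → 288+15606+16·9·16 = 18198; k=3: (A_1..A_3)·(A_4..A_6) → 1050+21600+16·21·16 = 28026; k=4: (A_1..A_4)·(A_5..A_6) → 2598+11520+16·30·16 = 21798; k=5: (A_1..A_5)·(A_6..A_6) → 3846+0+16·24·16 = 9990.
Best split is after A_1, i.e. k = 1.

1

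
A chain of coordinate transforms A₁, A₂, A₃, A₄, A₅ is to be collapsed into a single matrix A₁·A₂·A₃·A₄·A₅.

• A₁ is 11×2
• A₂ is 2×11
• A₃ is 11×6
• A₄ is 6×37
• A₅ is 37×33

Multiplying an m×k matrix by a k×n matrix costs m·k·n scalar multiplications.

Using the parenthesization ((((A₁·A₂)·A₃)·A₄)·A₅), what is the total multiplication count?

16841

(A₁·A₂): 11×2 by 2×11 → 11×11, cost 11·2·11 = 242
((A₁·A₂)·A₃): 11×11 by 11×6 → 11×6, cost 11·11·6 = 726; cumulative 968
(((A₁·A₂)·A₃)·A₄): 11×6 by 6×37 → 11×37, cost 11·6·37 = 2442; cumulative 3410
((((A₁·A₂)·A₃)·A₄)·A₅): 11×37 by 37×33 → 11×33, cost 11·37·33 = 13431; cumulative 16841
Total: 16841 scalar multiplications.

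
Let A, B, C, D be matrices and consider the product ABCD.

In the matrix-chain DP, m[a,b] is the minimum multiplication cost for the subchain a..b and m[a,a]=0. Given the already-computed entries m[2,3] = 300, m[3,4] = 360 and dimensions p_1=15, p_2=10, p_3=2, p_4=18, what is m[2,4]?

840

m[2,4] = min over k∈[2,3] of m[2,k]+m[k+1,4]+p_{1}·p_k·p_{4}.
k=2: 0 + 360 + 15·10·18 = 3060; k=3: 300 + 0 + 15·2·18 = 840.
Minimum: 840 at k=3.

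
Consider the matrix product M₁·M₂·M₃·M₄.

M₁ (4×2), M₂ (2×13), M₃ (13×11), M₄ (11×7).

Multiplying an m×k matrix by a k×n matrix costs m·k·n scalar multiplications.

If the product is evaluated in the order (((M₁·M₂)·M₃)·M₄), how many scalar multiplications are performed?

984

(M₁·M₂): 4×2 by 2×13 → 4×13, cost 4·2·13 = 104
((M₁·M₂)·M₃): 4×13 by 13×11 → 4×11, cost 4·13·11 = 572; cumulative 676
(((M₁·M₂)·M₃)·M₄): 4×11 by 11×7 → 4×7, cost 4·11·7 = 308; cumulative 984
Total: 984 scalar multiplications.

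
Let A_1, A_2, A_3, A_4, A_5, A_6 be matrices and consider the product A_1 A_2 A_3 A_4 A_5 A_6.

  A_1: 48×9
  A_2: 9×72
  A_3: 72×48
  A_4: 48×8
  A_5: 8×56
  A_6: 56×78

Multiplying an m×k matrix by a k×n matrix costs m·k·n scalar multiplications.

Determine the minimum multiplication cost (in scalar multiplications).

Adjacent pairs: A_1A_2 = 48·9·72 = 31104; A_2A_3 = 9·72·48 = 31104; A_3A_4 = 72·48·8 = 27648; A_4A_5 = 48·8·56 = 21504; A_5A_6 = 8·56·78 = 34944.
Length 3: A_1..A_3: k=1: 0+31104+48·9·48=51840; k=2: 31104+0+48·72·48=196992 → min 51840 | A_2..A_4: k=2: 0+27648+9·72·8=32832; k=3: 31104+0+9·48·8=34560 → min 32832 | A_3..A_5: k=3: 0+21504+72·48·56=215040; k=4: 27648+0+72·8·56=59904 → min 59904 | A_4..A_6: k=4: 0+34944+48·8·78=64896; k=5: 21504+0+48·56·78=231168 → min 64896.
Length 4: A_1..A_4: k=1: 0+32832+48·9·8=36288; k=2: 31104+27648+48·72·8=86400; k=3: 51840+0+48·48·8=70272 → min 36288 | A_2..A_5: k=2: 0+59904+9·72·56=96192; k=3: 31104+21504+9·48·56=76800; k=4: 32832+0+9·8·56=36864 → min 36864 | A_3..A_6: k=3: 0+64896+72·48·78=334464; k=4: 27648+34944+72·8·78=107520; k=5: 59904+0+72·56·78=374400 → min 107520.
Length 5: A_1..A_5: k=1: 0+36864+48·9·56=61056; k=2: 31104+59904+48·72·56=284544; k=3: 51840+21504+48·48·56=202368; k=4: 36288+0+48·8·56=57792 → min 57792 | A_2..A_6: k=2: 0+107520+9·72·78=158064; k=3: 31104+64896+9·48·78=129696; k=4: 32832+34944+9·8·78=73392; k=5: 36864+0+9·56·78=76176 → min 73392.
Length 6: A_1..A_6: k=1: 0+73392+48·9·78=107088; k=2: 31104+107520+48·72·78=408192; k=3: 51840+64896+48·48·78=296448; k=4: 36288+34944+48·8·78=101184; k=5: 57792+0+48·56·78=267456 → min 101184.
Optimal order: ((A_1 (A_2 (A_3 A_4))) (A_5 A_6)) with cost 101184.

101184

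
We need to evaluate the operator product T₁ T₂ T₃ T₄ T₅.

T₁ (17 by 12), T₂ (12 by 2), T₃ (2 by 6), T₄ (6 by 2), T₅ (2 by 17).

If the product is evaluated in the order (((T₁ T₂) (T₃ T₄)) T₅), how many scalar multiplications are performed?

(T₁ T₂): 17×12 by 12×2 → 17×2, cost 17·12·2 = 408
(T₃ T₄): 2×6 by 6×2 → 2×2, cost 2·6·2 = 24
((T₁ T₂) (T₃ T₄)): 17×2 by 2×2 → 17×2, cost 17·2·2 = 68; cumulative 500
(((T₁ T₂) (T₃ T₄)) T₅): 17×2 by 2×17 → 17×17, cost 17·2·17 = 578; cumulative 1078
Total: 1078 scalar multiplications.

1078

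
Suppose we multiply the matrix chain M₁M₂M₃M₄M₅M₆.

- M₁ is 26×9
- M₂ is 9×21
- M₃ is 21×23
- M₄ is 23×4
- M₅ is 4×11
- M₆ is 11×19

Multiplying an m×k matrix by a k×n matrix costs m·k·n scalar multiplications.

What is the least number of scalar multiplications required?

Adjacent pairs: M₁M₂ = 26·9·21 = 4914; M₂M₃ = 9·21·23 = 4347; M₃M₄ = 21·23·4 = 1932; M₄M₅ = 23·4·11 = 1012; M₅M₆ = 4·11·19 = 836.
Length 3: M₁..M₃: k=1: 0+4347+26·9·23=9729; k=2: 4914+0+26·21·23=17472 → min 9729 | M₂..M₄: k=2: 0+1932+9·21·4=2688; k=3: 4347+0+9·23·4=5175 → min 2688 | M₃..M₅: k=3: 0+1012+21·23·11=6325; k=4: 1932+0+21·4·11=2856 → min 2856 | M₄..M₆: k=4: 0+836+23·4·19=2584; k=5: 1012+0+23·11·19=5819 → min 2584.
Length 4: M₁..M₄: k=1: 0+2688+26·9·4=3624; k=2: 4914+1932+26·21·4=9030; k=3: 9729+0+26·23·4=12121 → min 3624 | M₂..M₅: k=2: 0+2856+9·21·11=4935; k=3: 4347+1012+9·23·11=7636; k=4: 2688+0+9·4·11=3084 → min 3084 | M₃..M₆: k=3: 0+2584+21·23·19=11761; k=4: 1932+836+21·4·19=4364; k=5: 2856+0+21·11·19=7245 → min 4364.
Length 5: M₁..M₅: k=1: 0+3084+26·9·11=5658; k=2: 4914+2856+26·21·11=13776; k=3: 9729+1012+26·23·11=17319; k=4: 3624+0+26·4·11=4768 → min 4768 | M₂..M₆: k=2: 0+4364+9·21·19=7955; k=3: 4347+2584+9·23·19=10864; k=4: 2688+836+9·4·19=4208; k=5: 3084+0+9·11·19=4965 → min 4208.
Length 6: M₁..M₆: k=1: 0+4208+26·9·19=8654; k=2: 4914+4364+26·21·19=19652; k=3: 9729+2584+26·23·19=23675; k=4: 3624+836+26·4·19=6436; k=5: 4768+0+26·11·19=10202 → min 6436.
Optimal order: ((M₁(M₂(M₃M₄)))(M₅M₆)) with cost 6436.

6436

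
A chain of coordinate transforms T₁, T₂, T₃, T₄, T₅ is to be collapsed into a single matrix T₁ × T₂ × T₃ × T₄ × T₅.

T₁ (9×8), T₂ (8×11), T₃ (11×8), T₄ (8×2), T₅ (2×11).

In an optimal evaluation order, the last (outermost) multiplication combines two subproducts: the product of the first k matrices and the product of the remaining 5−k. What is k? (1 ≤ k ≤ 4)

4

Adjacent pairs: T₁T₂ = 9·8·11 = 792; T₂T₃ = 8·11·8 = 704; T₃T₄ = 11·8·2 = 176; T₄T₅ = 8·2·11 = 176.
Length 3: T₁..T₃: k=1: 0+704+9·8·8=1280; k=2: 792+0+9·11·8=1584 → min 1280 | T₂..T₄: k=2: 0+176+8·11·2=352; k=3: 704+0+8·8·2=832 → min 352 | T₃..T₅: k=3: 0+176+11·8·11=1144; k=4: 176+0+11·2·11=418 → min 418.
Length 4: T₁..T₄: k=1: 0+352+9·8·2=496; k=2: 792+176+9·11·2=1166; k=3: 1280+0+9·8·2=1424 → min 496 | T₂..T₅: k=2: 0+418+8·11·11=1386; k=3: 704+176+8·8·11=1584; k=4: 352+0+8·2·11=528 → min 528.
Top-level splits: k=1: (T₁..T₁)·(T₂..T₅) → 0+528+9·8·11 = 1320; k=2: (T₁..T₂)·(T₃..T₅) → 792+418+9·11·11 = 2299; k=3: (T₁..T₃)·(T₄..T₅) → 1280+176+9·8·11 = 2248; k=4: (T₁..T₄)·(T₅..T₅) → 496+0+9·2·11 = 694.
Best split is after T₄, i.e. k = 4.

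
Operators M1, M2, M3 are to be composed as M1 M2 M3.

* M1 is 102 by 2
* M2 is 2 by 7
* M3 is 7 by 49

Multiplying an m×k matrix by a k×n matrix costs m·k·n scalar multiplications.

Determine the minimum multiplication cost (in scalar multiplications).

Order (M1 (M2 M3)): (M2 M3): 2×7 by 7×49 → 2×49, cost 2·7·49 = 686; (M1 (M2 M3)): 102×2 by 2×49 → 102×49, cost 102·2·49 = 9996; cumulative 10682. Total 10682.
Order ((M1 M2) M3): (M1 M2): 102×2 by 2×7 → 102×7, cost 102·2·7 = 1428; ((M1 M2) M3): 102×7 by 7×49 → 102×49, cost 102·7·49 = 34986; cumulative 36414. Total 36414.
Minimum: 10682.

10682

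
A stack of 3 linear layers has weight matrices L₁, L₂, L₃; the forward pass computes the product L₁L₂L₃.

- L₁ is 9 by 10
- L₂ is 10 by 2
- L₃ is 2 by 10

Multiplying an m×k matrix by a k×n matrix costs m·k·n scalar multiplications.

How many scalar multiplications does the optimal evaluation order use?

360

Order (L₁(L₂L₃)): (L₂L₃): 10×2 by 2×10 → 10×10, cost 10·2·10 = 200; (L₁(L₂L₃)): 9×10 by 10×10 → 9×10, cost 9·10·10 = 900; cumulative 1100. Total 1100.
Order ((L₁L₂)L₃): (L₁L₂): 9×10 by 10×2 → 9×2, cost 9·10·2 = 180; ((L₁L₂)L₃): 9×2 by 2×10 → 9×10, cost 9·2·10 = 180; cumulative 360. Total 360.
Minimum: 360.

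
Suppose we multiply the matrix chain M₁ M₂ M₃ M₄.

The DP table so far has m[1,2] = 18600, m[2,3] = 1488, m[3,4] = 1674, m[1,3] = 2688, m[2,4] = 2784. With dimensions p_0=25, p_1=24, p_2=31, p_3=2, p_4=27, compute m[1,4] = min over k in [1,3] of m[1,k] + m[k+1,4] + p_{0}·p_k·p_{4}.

4038

m[1,4] = min over k∈[1,3] of m[1,k]+m[k+1,4]+p_{0}·p_k·p_{4}.
k=1: 0 + 2784 + 25·24·27 = 18984; k=2: 18600 + 1674 + 25·31·27 = 41199; k=3: 2688 + 0 + 25·2·27 = 4038.
Minimum: 4038 at k=3.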